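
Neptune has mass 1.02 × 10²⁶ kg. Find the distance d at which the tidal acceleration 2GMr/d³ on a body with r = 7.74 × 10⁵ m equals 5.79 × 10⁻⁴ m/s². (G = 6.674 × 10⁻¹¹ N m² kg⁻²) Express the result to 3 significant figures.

2GMr/d³ = a_tidal  ⇒  d = (2GMr / a_tidal)^(1/3)
d = (2 × 6.674×10⁻¹¹ × (1.02 × 10²⁶) × (7.74 × 10⁵) / (5.79 × 10⁻⁴))^(1/3)
  = 2.63 × 10⁸ m

2.63 × 10⁸ m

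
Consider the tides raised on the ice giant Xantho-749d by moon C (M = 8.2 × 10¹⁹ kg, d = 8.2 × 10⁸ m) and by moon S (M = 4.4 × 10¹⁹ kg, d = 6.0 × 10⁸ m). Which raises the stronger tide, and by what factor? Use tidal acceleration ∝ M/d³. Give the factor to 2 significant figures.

Compare M/d³ for the two perturbers:
Moon C: (8.2 × 10¹⁹) / (8.2 × 10⁸)³ = 1.487 × 10⁻⁷
Moon S: (4.4 × 10¹⁹) / (6.0 × 10⁸)³ = 2.037 × 10⁻⁷
Ratio (larger/smaller) = 1.4

Moon S, by a factor of ≈ 1.4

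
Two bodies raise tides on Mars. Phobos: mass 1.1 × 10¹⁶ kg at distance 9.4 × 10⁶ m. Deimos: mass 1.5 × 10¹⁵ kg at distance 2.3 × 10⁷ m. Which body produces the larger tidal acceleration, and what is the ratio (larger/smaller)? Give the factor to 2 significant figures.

Phobos, by a factor of ≈ 110

Compare M/d³ for the two perturbers:
Phobos: (1.1 × 10¹⁶) / (9.4 × 10⁶)³ = 1.324 × 10⁻⁵
Deimos: (1.5 × 10¹⁵) / (2.3 × 10⁷)³ = 1.233 × 10⁻⁷
Ratio (larger/smaller) = 110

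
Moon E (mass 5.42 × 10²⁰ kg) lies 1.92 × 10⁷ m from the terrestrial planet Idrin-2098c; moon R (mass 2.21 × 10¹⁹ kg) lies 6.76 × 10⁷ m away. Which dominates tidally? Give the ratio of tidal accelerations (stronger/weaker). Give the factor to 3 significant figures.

Tidal stretch scales as M/d³; compute that for each body.
Moon E: (5.42 × 10²⁰) / (1.92 × 10⁷)³ = 7.658 × 10⁻²
Moon R: (2.21 × 10¹⁹) / (6.76 × 10⁷)³ = 7.154 × 10⁻⁵
Ratio (larger/smaller) = 1070

Moon E, by a factor of ≈ 1070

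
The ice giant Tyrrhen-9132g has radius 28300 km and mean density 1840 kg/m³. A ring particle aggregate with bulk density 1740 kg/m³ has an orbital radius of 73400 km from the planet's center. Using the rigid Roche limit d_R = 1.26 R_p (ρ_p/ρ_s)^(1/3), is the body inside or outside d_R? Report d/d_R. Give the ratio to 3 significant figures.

d_R = 1.26 × (28300 km) × (1840/1740)^(1/3) = 36330 km
d/d_R = (73400) / (36330) = 2.02
Since d/d_R > 1, the body is outside the Roche limit.

outside; d/d_R ≈ 2.02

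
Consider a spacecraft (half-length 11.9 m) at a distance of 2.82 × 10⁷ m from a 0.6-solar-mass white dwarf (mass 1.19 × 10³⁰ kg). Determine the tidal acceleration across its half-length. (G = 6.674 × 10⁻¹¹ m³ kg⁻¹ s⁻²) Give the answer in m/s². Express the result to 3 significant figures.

8.43 × 10⁻² m/s²

Differencing GM/(d−r)² and GM/d² to first order in r/d gives 2GMr/d³.
Δa = 2GMr/d³
   = 2 × (6.674 × 10⁻¹¹) × (1.19 × 10³⁰) × (11.9) / (2.82 × 10⁷)³
   = 8.43 × 10⁻² m/s²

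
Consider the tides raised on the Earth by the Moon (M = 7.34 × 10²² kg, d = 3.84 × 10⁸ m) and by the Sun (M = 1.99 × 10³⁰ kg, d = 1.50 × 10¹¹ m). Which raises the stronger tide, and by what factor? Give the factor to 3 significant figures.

The Moon, by a factor of ≈ 2.20

Tidal stretch scales as M/d³; compute that for each body.
The Moon: (7.34 × 10²²) / (3.84 × 10⁸)³ = 1.296 × 10⁻³
The Sun: (1.99 × 10³⁰) / (1.50 × 10¹¹)³ = 5.896 × 10⁻⁴
Ratio (larger/smaller) = 2.20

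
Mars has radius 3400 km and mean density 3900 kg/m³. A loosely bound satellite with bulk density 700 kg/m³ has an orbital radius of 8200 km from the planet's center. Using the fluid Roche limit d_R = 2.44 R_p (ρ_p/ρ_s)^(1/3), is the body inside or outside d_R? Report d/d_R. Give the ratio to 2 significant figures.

inside; d/d_R ≈ 0.56

d_R = 2.44 × (3400 km) × (3900/700)^(1/3) = 14710 km
d/d_R = (8200) / (14710) = 0.56
Since d/d_R < 1, the body is inside the Roche limit.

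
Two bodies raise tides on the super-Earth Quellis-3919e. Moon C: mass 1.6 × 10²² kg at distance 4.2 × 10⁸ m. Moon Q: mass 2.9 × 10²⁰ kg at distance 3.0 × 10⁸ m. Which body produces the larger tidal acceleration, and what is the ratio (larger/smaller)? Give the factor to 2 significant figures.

Moon C, by a factor of ≈ 20

The tide-raising term goes as M/d³ (the gradient of a 1/d² field).
Moon C: (1.6 × 10²²) / (4.2 × 10⁸)³ = 2.160 × 10⁻⁴
Moon Q: (2.9 × 10²⁰) / (3.0 × 10⁸)³ = 1.074 × 10⁻⁵
Ratio (larger/smaller) = 20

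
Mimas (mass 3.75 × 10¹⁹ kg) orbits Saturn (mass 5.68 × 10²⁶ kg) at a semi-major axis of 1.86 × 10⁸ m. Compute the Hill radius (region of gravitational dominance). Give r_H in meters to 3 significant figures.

r_H ≈ a (m/3M)^(1/3)
    = (1.86 × 10⁸) × (3.75 × 10¹⁹ / (3 × 5.68 × 10²⁶))^(1/3)
    = 5.21 × 10⁵ m

5.21 × 10⁵ m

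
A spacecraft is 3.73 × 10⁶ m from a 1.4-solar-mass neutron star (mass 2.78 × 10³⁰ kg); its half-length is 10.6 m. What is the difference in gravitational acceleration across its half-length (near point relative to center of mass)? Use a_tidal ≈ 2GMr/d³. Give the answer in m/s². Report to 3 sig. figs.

a_tidal = 2GMr/d³
        = 2 × (6.674 × 10⁻¹¹) × (2.78 × 10³⁰) × (10.6) / (3.73 × 10⁶)³
        = 7.58 × 10¹ m/s²

7.58 × 10¹ m/s²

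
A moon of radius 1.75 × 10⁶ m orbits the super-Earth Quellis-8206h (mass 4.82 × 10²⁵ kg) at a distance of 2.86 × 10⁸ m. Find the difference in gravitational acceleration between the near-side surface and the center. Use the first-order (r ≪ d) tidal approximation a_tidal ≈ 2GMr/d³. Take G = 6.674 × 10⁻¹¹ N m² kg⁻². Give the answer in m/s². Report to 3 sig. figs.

4.81 × 10⁻⁴ m/s²

a_tidal = 2GMr/d³
        = 2 × (6.674 × 10⁻¹¹) × (4.82 × 10²⁵) × (1.75 × 10⁶) / (2.86 × 10⁸)³
        = 4.81 × 10⁻⁴ m/s²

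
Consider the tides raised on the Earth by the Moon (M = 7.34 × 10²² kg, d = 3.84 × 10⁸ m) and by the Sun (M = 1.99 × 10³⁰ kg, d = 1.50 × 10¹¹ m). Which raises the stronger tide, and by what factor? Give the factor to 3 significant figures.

The Moon, by a factor of ≈ 2.20

Tidal stretch scales as M/d³; compute that for each body.
The Moon: (7.34 × 10²²) / (3.84 × 10⁸)³ = 1.296 × 10⁻³
The Sun: (1.99 × 10³⁰) / (1.50 × 10¹¹)³ = 5.896 × 10⁻⁴
Ratio (larger/smaller) = 2.20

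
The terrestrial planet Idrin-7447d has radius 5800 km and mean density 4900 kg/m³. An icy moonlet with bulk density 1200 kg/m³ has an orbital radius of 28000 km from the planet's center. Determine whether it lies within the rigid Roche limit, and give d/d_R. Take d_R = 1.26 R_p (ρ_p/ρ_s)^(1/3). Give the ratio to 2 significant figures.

outside; d/d_R ≈ 2.4

d_R = 1.26 × (5800 km) × (4900/1200)^(1/3) = 11680 km
d/d_R = (28000) / (11680) = 2.4
Since d/d_R > 1, the body is outside the Roche limit.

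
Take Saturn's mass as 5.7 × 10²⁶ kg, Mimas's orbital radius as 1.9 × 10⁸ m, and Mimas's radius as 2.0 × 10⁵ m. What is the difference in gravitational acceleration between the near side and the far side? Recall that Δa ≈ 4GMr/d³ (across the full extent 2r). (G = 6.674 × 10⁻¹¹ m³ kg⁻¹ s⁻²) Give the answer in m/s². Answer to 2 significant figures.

4.4 × 10⁻³ m/s²

a_tidal = 4GMr/d³
        = 4 × (6.674 × 10⁻¹¹) × (5.7 × 10²⁶) × (2.0 × 10⁵) / (1.9 × 10⁸)³
        = 4.4 × 10⁻³ m/s²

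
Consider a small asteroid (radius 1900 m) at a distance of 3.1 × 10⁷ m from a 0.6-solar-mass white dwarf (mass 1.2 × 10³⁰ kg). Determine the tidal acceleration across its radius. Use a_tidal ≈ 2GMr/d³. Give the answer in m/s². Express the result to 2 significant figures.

1.0 × 10¹ m/s²

Differencing GM/(d−r)² and GM/d² to first order in r/d gives 2GMr/d³.
Δa = 2GMr/d³
   = 2 × (6.674 × 10⁻¹¹) × (1.2 × 10³⁰) × (1900) / (3.1 × 10⁷)³
   = 1.0 × 10¹ m/s²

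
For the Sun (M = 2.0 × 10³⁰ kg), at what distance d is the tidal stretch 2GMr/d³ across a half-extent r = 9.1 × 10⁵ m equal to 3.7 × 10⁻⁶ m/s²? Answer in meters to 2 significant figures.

2GMr/d³ = a_tidal  ⇒  d = (2GMr / a_tidal)^(1/3)
d = (2 × 6.674×10⁻¹¹ × (2.0 × 10³⁰) × (9.1 × 10⁵) / (3.7 × 10⁻⁶))^(1/3)
  = 4.0 × 10¹⁰ m

4.0 × 10¹⁰ m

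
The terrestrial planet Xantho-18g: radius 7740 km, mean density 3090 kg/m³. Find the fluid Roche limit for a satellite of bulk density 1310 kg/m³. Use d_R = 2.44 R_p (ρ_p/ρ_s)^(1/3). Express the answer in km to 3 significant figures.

d_R = 2.44 × 7740 km × (3090/1310)^(1/3)
    = 25100 km

25100 km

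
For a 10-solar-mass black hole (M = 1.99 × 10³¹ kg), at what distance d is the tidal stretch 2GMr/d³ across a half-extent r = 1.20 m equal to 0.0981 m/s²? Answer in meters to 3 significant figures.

2GMr/d³ = a_tidal  ⇒  d = (2GMr / a_tidal)^(1/3)
d = (2 × 6.674×10⁻¹¹ × (1.99 × 10³¹) × (1.20) / (0.0981))^(1/3)
  = 3.19 × 10⁷ m

3.19 × 10⁷ m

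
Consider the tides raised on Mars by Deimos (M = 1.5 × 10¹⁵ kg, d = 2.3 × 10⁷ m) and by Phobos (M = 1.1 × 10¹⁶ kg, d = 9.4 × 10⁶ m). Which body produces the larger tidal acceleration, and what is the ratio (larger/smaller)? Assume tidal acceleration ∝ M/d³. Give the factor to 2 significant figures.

Phobos, by a factor of ≈ 110

The tide-raising term goes as M/d³ (the gradient of a 1/d² field).
Deimos: (1.5 × 10¹⁵) / (2.3 × 10⁷)³ = 1.233 × 10⁻⁷
Phobos: (1.1 × 10¹⁶) / (9.4 × 10⁶)³ = 1.324 × 10⁻⁵
Ratio (larger/smaller) = 110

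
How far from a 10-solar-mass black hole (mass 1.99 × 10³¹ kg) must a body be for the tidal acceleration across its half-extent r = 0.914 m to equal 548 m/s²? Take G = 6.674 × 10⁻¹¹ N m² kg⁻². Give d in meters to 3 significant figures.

2GMr/d³ = a_tidal  ⇒  d = (2GMr / a_tidal)^(1/3)
d = (2 × 6.674×10⁻¹¹ × (1.99 × 10³¹) × (0.914) / (548))^(1/3)
  = 1.64 × 10⁶ m

1.64 × 10⁶ m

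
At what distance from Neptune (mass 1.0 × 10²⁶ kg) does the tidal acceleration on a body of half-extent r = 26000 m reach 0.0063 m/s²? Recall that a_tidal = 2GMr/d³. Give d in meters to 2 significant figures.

3.8 × 10⁷ m

2GMr/d³ = a_tidal  ⇒  d = (2GMr / a_tidal)^(1/3)
d = (2 × 6.674×10⁻¹¹ × (1.0 × 10²⁶) × (26000) / (0.0063))^(1/3)
  = 3.8 × 10⁷ m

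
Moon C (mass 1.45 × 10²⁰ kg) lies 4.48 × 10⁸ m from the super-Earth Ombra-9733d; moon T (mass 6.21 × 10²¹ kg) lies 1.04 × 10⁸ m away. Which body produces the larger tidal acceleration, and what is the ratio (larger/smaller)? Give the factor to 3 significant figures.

Tidal acceleration ∝ M/d³, so compare M/d³ for each.
Moon C: (1.45 × 10²⁰) / (4.48 × 10⁸)³ = 1.613 × 10⁻⁶
Moon T: (6.21 × 10²¹) / (1.04 × 10⁸)³ = 5.521 × 10⁻³
Ratio (larger/smaller) = 3420

Moon T, by a factor of ≈ 3420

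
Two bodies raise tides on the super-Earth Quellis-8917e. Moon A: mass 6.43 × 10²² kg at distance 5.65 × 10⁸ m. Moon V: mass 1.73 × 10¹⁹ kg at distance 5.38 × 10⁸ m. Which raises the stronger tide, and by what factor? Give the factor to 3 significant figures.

Moon A, by a factor of ≈ 3210

The tide-raising term goes as M/d³ (the gradient of a 1/d² field).
Moon A: (6.43 × 10²²) / (5.65 × 10⁸)³ = 3.565 × 10⁻⁴
Moon V: (1.73 × 10¹⁹) / (5.38 × 10⁸)³ = 1.111 × 10⁻⁷
Ratio (larger/smaller) = 3210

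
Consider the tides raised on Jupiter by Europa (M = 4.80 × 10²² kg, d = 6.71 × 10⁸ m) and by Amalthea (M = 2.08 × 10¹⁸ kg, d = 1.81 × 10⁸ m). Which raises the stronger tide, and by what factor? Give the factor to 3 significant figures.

Tidal stretch scales as M/d³; compute that for each body.
Europa: (4.80 × 10²²) / (6.71 × 10⁸)³ = 1.589 × 10⁻⁴
Amalthea: (2.08 × 10¹⁸) / (1.81 × 10⁸)³ = 3.508 × 10⁻⁷
Ratio (larger/smaller) = 453

Europa, by a factor of ≈ 453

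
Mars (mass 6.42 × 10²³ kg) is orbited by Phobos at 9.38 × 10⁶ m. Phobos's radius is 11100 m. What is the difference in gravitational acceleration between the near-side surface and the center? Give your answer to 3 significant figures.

Since r ≪ d, expand the inverse-square field across one radius to get the leading 2GMr/d³ term.
a_tidal = 2GMr/d³
        = 2 × (6.674 × 10⁻¹¹) × (6.42 × 10²³) × (11100) / (9.38 × 10⁶)³
        = 1.15 × 10⁻³ m/s²

1.15 × 10⁻³ m/s²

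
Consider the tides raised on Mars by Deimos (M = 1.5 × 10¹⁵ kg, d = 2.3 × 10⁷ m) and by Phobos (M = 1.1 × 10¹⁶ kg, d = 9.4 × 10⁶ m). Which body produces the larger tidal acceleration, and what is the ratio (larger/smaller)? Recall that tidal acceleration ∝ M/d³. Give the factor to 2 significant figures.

Phobos, by a factor of ≈ 110

Compare M/d³ for the two perturbers:
Deimos: (1.5 × 10¹⁵) / (2.3 × 10⁷)³ = 1.233 × 10⁻⁷
Phobos: (1.1 × 10¹⁶) / (9.4 × 10⁶)³ = 1.324 × 10⁻⁵
Ratio (larger/smaller) = 110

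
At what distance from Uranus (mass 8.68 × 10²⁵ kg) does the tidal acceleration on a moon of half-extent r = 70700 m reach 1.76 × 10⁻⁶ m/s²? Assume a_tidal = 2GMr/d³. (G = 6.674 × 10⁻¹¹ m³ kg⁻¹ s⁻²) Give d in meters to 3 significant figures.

7.75 × 10⁸ m

2GMr/d³ = a_tidal  ⇒  d = (2GMr / a_tidal)^(1/3)
d = (2 × 6.674×10⁻¹¹ × (8.68 × 10²⁵) × (70700) / (1.76 × 10⁻⁶))^(1/3)
  = 7.75 × 10⁸ m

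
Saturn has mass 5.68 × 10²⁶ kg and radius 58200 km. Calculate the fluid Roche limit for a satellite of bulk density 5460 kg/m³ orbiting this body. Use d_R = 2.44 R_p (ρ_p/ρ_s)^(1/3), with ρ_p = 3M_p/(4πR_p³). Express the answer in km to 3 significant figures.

71200 km

ρ_p = 3M_p/(4πR_p³) = 3 × (5.68 × 10²⁶) / (4π × (5.82 × 10⁷ m)³) = 688 kg/m³
d_R = 2.44 × 58200 km × (688/5460)^(1/3)
    = 71200 km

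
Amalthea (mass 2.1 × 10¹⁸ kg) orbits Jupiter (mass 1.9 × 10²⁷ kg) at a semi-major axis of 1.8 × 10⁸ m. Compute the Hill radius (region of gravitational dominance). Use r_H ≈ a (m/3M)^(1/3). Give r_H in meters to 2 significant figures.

r_H ≈ a (m/3M)^(1/3)
    = (1.8 × 10⁸) × (2.1 × 10¹⁸ / (3 × 1.9 × 10²⁷))^(1/3)
    = 1.3 × 10⁵ m

1.3 × 10⁵ m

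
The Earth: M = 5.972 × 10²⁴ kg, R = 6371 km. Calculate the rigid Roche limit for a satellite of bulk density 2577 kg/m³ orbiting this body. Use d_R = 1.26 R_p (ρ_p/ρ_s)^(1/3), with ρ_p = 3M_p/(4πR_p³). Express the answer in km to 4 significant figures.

10340 km

ρ_p = 3M_p/(4πR_p³) = 3 × (5.972 × 10²⁴) / (4π × (6.371 × 10⁶ m)³) = 5513 kg/m³
d_R = 1.26 × 6371 km × (5513/2577)^(1/3)
    = 10340 km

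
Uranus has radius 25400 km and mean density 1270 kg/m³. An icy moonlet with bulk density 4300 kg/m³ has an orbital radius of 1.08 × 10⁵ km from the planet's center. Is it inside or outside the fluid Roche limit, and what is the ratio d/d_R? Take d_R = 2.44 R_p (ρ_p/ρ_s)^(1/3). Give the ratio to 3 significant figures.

d_R = 2.44 × (25400 km) × (1270/4300)^(1/3) = 41270 km
d/d_R = (1.08 × 10⁵) / (41270) = 2.62
Since d/d_R > 1, the body is outside the Roche limit.

outside; d/d_R ≈ 2.62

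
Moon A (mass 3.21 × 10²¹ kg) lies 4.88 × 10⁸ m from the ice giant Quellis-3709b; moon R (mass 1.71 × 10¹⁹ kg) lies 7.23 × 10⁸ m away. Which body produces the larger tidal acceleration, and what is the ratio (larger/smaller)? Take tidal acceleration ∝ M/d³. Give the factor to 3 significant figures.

Moon A, by a factor of ≈ 610

Tidal stretch scales as M/d³; compute that for each body.
Moon A: (3.21 × 10²¹) / (4.88 × 10⁸)³ = 2.762 × 10⁻⁵
Moon R: (1.71 × 10¹⁹) / (7.23 × 10⁸)³ = 4.525 × 10⁻⁸
Ratio (larger/smaller) = 610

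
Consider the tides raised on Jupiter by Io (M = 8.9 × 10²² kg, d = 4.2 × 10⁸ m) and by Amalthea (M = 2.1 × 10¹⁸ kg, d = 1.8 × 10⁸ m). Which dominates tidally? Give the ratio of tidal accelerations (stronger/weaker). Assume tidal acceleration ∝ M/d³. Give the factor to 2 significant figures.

Io, by a factor of ≈ 3300

Tidal stretch scales as M/d³; compute that for each body.
Io: (8.9 × 10²²) / (4.2 × 10⁸)³ = 1.201 × 10⁻³
Amalthea: (2.1 × 10¹⁸) / (1.8 × 10⁸)³ = 3.601 × 10⁻⁷
Ratio (larger/smaller) = 3300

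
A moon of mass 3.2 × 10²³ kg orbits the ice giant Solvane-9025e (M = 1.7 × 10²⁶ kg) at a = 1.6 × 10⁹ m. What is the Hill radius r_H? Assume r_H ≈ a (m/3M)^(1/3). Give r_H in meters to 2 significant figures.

r_H ≈ a (m/3M)^(1/3)
    = (1.6 × 10⁹) × (3.2 × 10²³ / (3 × 1.7 × 10²⁶))^(1/3)
    = 1.4 × 10⁸ m

1.4 × 10⁸ m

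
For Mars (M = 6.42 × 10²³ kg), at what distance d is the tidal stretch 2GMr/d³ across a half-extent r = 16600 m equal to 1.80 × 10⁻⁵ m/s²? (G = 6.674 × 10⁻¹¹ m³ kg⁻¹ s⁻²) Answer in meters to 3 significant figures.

2GMr/d³ = a_tidal  ⇒  d = (2GMr / a_tidal)^(1/3)
d = (2 × 6.674×10⁻¹¹ × (6.42 × 10²³) × (16600) / (1.80 × 10⁻⁵))^(1/3)
  = 4.29 × 10⁷ m

4.29 × 10⁷ m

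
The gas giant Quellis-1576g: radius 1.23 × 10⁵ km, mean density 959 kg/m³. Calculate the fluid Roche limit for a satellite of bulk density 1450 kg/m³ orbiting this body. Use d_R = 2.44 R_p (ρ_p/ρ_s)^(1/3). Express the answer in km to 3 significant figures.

d_R = 2.44 × 1.23 × 10⁵ km × (959/1450)^(1/3)
    = 2.61 × 10⁵ km

2.61 × 10⁵ km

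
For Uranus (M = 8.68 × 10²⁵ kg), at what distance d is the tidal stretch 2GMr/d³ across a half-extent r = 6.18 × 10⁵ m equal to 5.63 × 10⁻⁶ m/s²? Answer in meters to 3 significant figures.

1.08 × 10⁹ m

2GMr/d³ = a_tidal  ⇒  d = (2GMr / a_tidal)^(1/3)
d = (2 × 6.674×10⁻¹¹ × (8.68 × 10²⁵) × (6.18 × 10⁵) / (5.63 × 10⁻⁶))^(1/3)
  = 1.08 × 10⁹ m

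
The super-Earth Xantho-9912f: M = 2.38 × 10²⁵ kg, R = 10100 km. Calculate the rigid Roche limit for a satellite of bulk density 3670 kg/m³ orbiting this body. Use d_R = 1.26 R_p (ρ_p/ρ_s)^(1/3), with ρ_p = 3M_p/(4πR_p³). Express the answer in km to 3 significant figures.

14600 km

ρ_p = 3M_p/(4πR_p³) = 3 × (2.38 × 10²⁵) / (4π × (1.01 × 10⁷ m)³) = 5510 kg/m³
d_R = 1.26 × 10100 km × (5510/3670)^(1/3)
    = 14600 km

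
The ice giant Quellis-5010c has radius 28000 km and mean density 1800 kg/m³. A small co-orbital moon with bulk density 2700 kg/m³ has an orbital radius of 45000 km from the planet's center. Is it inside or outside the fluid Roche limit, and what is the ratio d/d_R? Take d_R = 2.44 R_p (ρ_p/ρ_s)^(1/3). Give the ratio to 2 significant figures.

d_R = 2.44 × (28000 km) × (1800/2700)^(1/3) = 59680 km
d/d_R = (45000) / (59680) = 0.75
Since d/d_R < 1, the body is inside the Roche limit.

inside; d/d_R ≈ 0.75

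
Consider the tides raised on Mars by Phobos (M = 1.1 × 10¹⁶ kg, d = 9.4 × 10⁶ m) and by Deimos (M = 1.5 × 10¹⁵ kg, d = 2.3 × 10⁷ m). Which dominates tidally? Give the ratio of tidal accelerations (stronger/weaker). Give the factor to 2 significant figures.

Tidal stretch scales as M/d³; compute that for each body.
Phobos: (1.1 × 10¹⁶) / (9.4 × 10⁶)³ = 1.324 × 10⁻⁵
Deimos: (1.5 × 10¹⁵) / (2.3 × 10⁷)³ = 1.233 × 10⁻⁷
Ratio (larger/smaller) = 110

Phobos, by a factor of ≈ 110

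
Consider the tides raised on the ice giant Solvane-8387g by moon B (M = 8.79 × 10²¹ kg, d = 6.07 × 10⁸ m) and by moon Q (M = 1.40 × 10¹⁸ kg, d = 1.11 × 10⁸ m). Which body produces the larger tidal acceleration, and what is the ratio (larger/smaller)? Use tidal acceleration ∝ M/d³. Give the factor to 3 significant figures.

Compare M/d³ for the two perturbers:
Moon B: (8.79 × 10²¹) / (6.07 × 10⁸)³ = 3.930 × 10⁻⁵
Moon Q: (1.40 × 10¹⁸) / (1.11 × 10⁸)³ = 1.024 × 10⁻⁶
Ratio (larger/smaller) = 38.4

Moon B, by a factor of ≈ 38.4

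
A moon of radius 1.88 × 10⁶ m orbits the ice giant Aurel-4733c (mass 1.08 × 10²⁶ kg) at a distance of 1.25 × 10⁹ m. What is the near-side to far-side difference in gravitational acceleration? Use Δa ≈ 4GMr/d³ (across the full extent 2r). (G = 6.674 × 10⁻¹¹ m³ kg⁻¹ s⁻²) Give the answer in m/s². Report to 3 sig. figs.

2.78 × 10⁻⁵ m/s²

Differencing GM/(d−r)² and GM/(d+r)² to first order in r/d gives 4GMr/d³.
Δg = 4GMr/d³
   = 4 × (6.674 × 10⁻¹¹) × (1.08 × 10²⁶) × (1.88 × 10⁶) / (1.25 × 10⁹)³
   = 2.78 × 10⁻⁵ m/s²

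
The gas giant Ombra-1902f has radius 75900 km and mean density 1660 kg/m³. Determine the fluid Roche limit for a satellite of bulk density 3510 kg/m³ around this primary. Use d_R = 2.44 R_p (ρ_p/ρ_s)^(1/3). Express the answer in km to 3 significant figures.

1.44 × 10⁵ km

d_R = 2.44 × 75900 km × (1660/3510)^(1/3)
    = 1.44 × 10⁵ km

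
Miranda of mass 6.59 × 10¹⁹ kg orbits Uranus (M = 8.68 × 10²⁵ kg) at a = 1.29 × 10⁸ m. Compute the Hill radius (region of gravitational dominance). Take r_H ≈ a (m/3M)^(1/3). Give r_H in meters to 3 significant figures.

r_H ≈ a (m/3M)^(1/3)
    = (1.29 × 10⁸) × (6.59 × 10¹⁹ / (3 × 8.68 × 10²⁵))^(1/3)
    = 8.16 × 10⁵ m

8.16 × 10⁵ m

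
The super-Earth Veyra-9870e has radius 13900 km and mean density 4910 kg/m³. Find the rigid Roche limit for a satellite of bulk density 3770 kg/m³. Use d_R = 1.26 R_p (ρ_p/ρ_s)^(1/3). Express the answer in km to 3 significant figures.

19100 km

d_R = 1.26 × 13900 km × (4910/3770)^(1/3)
    = 19100 km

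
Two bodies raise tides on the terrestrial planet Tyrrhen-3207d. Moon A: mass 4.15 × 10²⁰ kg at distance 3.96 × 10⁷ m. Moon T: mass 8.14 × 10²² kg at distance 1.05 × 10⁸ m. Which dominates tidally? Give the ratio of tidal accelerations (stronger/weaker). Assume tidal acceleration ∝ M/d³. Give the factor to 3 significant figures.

Tidal stretch scales as M/d³; compute that for each body.
Moon A: (4.15 × 10²⁰) / (3.96 × 10⁷)³ = 6.683 × 10⁻³
Moon T: (8.14 × 10²²) / (1.05 × 10⁸)³ = 7.032 × 10⁻²
Ratio (larger/smaller) = 10.5

Moon T, by a factor of ≈ 10.5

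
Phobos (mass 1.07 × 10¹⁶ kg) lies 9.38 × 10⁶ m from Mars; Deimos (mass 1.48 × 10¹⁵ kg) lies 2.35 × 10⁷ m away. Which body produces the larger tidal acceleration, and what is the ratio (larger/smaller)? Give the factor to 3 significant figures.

Phobos, by a factor of ≈ 114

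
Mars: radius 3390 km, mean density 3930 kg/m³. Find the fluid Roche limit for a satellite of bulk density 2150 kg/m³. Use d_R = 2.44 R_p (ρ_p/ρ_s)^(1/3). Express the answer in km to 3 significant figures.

10100 km

d_R = 2.44 × 3390 km × (3930/2150)^(1/3)
    = 10100 km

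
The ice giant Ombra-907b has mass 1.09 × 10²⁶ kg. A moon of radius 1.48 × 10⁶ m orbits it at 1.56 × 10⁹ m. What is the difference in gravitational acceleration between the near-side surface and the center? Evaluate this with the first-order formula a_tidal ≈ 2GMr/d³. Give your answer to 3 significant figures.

Δa = 2GMr/d³
   = 2 × (6.674 × 10⁻¹¹) × (1.09 × 10²⁶) × (1.48 × 10⁶) / (1.56 × 10⁹)³
   = 5.67 × 10⁻⁶ m/s²

5.67 × 10⁻⁶ m/s²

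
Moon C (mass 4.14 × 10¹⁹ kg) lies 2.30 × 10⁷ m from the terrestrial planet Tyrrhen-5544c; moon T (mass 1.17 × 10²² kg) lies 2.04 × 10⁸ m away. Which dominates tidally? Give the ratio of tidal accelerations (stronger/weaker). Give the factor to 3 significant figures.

Moon C, by a factor of ≈ 2.47

Tidal acceleration ∝ M/d³, so compare M/d³ for each.
Moon C: (4.14 × 10¹⁹) / (2.30 × 10⁷)³ = 3.403 × 10⁻³
Moon T: (1.17 × 10²²) / (2.04 × 10⁸)³ = 1.378 × 10⁻³
Ratio (larger/smaller) = 2.47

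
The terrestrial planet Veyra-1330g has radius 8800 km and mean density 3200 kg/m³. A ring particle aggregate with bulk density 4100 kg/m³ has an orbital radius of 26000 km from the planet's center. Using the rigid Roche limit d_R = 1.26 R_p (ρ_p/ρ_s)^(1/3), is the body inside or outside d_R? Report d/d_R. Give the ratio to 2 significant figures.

outside; d/d_R ≈ 2.5

d_R = 1.26 × (8800 km) × (3200/4100)^(1/3) = 10210 km
d/d_R = (26000) / (10210) = 2.5
Since d/d_R > 1, the body is outside the Roche limit.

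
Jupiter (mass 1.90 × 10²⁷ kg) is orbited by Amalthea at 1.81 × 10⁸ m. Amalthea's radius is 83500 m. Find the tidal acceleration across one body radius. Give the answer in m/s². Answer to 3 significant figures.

3.57 × 10⁻³ m/s²

Δg = 2GMr/d³
   = 2 × (6.674 × 10⁻¹¹) × (1.90 × 10²⁷) × (83500) / (1.81 × 10⁸)³
   = 3.57 × 10⁻³ m/s²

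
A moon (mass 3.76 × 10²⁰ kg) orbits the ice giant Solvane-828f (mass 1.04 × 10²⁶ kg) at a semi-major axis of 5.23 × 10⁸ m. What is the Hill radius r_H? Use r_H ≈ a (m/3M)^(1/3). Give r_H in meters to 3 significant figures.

5.57 × 10⁶ m

r_H ≈ a (m/3M)^(1/3)
    = (5.23 × 10⁸) × (3.76 × 10²⁰ / (3 × 1.04 × 10²⁶))^(1/3)
    = 5.57 × 10⁶ m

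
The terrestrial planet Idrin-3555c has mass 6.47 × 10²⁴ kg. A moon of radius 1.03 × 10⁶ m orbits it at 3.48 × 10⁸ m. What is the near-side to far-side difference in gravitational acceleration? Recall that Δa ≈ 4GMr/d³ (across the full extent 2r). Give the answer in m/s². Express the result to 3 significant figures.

4.22 × 10⁻⁵ m/s²

The field gradient is 2GM/d³; across the full diameter 2r the difference is 4GMr/d³.
Δg = 4GMr/d³
   = 4 × (6.674 × 10⁻¹¹) × (6.47 × 10²⁴) × (1.03 × 10⁶) / (3.48 × 10⁸)³
   = 4.22 × 10⁻⁵ m/s²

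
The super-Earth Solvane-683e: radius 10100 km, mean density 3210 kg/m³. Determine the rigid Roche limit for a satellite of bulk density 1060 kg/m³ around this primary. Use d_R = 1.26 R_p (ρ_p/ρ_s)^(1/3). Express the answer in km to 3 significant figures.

d_R = 1.26 × 10100 km × (3210/1060)^(1/3)
    = 18400 km

18400 km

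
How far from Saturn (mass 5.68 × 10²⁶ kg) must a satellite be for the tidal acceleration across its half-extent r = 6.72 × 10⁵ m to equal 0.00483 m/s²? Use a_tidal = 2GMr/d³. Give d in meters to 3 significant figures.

2.19 × 10⁸ m

2GMr/d³ = a_tidal  ⇒  d = (2GMr / a_tidal)^(1/3)
d = (2 × 6.674×10⁻¹¹ × (5.68 × 10²⁶) × (6.72 × 10⁵) / (0.00483))^(1/3)
  = 2.19 × 10⁸ m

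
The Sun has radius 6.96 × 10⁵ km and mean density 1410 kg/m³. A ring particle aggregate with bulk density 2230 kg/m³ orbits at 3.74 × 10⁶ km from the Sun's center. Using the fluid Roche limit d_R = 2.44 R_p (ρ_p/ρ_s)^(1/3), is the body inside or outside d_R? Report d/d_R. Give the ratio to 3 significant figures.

outside; d/d_R ≈ 2.57

d_R = 2.44 × (6.96 × 10⁵ km) × (1410/2230)^(1/3) = 1.458 × 10⁶ km
d/d_R = (3.74 × 10⁶) / (1.458 × 10⁶) = 2.57
Since d/d_R > 1, the body is outside the Roche limit.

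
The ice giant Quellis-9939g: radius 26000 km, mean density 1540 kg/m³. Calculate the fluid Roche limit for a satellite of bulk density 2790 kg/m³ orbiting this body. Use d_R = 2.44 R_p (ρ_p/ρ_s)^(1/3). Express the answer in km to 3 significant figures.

52000 km

d_R = 2.44 × 26000 km × (1540/2790)^(1/3)
    = 52000 km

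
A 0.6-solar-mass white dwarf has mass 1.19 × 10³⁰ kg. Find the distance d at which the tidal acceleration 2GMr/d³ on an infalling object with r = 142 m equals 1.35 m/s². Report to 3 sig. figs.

2.56 × 10⁷ m

2GMr/d³ = a_tidal  ⇒  d = (2GMr / a_tidal)^(1/3)
d = (2 × 6.674×10⁻¹¹ × (1.19 × 10³⁰) × (142) / (1.35))^(1/3)
  = 2.56 × 10⁷ m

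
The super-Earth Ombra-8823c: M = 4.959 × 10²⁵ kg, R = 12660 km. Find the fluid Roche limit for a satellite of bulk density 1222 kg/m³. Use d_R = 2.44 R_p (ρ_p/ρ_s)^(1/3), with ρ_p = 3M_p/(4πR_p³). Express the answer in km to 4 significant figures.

ρ_p = 3M_p/(4πR_p³) = 3 × (4.959 × 10²⁵) / (4π × (1.266 × 10⁷ m)³) = 5835 kg/m³
d_R = 2.44 × 12660 km × (5835/1222)^(1/3)
    = 52020 km

52020 km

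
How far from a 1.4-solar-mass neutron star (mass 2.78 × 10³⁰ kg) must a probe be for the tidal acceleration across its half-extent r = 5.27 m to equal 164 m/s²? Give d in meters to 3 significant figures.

2GMr/d³ = a_tidal  ⇒  d = (2GMr / a_tidal)^(1/3)
d = (2 × 6.674×10⁻¹¹ × (2.78 × 10³⁰) × (5.27) / (164))^(1/3)
  = 2.28 × 10⁶ m

2.28 × 10⁶ m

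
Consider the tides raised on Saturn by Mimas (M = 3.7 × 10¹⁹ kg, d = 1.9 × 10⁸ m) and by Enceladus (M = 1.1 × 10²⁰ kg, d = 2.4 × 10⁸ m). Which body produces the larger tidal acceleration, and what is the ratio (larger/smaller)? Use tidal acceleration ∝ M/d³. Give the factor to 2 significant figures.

Enceladus, by a factor of ≈ 1.5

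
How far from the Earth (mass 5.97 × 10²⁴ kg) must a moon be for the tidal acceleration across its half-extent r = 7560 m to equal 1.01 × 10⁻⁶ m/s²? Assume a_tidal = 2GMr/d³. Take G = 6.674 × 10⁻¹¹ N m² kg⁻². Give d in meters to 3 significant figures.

1.81 × 10⁸ m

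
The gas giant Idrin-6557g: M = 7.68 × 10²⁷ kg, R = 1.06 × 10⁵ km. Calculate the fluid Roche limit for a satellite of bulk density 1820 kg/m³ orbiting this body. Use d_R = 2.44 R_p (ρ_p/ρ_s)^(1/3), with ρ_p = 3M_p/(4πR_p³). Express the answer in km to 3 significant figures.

2.45 × 10⁵ km

ρ_p = 3M_p/(4πR_p³) = 3 × (7.68 × 10²⁷) / (4π × (1.06 × 10⁸ m)³) = 1540 kg/m³
d_R = 2.44 × 1.06 × 10⁵ km × (1540/1820)^(1/3)
    = 2.45 × 10⁵ km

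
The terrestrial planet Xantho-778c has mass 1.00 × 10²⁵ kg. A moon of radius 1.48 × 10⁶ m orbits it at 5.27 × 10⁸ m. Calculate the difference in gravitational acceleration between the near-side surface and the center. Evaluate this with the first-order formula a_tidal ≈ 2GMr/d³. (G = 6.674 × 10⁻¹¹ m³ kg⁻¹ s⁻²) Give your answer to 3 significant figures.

Δg = 2GMr/d³
   = 2 × (6.674 × 10⁻¹¹) × (1.00 × 10²⁵) × (1.48 × 10⁶) / (5.27 × 10⁸)³
   = 1.35 × 10⁻⁵ m/s²

1.35 × 10⁻⁵ m/s²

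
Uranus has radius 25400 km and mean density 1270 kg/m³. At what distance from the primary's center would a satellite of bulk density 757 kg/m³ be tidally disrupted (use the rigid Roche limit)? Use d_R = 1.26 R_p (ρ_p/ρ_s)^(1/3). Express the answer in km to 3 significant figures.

38000 km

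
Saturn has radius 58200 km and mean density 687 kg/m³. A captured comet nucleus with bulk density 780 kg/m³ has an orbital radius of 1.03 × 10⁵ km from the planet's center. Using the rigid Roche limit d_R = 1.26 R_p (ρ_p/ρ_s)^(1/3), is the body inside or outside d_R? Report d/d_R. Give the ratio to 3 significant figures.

outside; d/d_R ≈ 1.47

d_R = 1.26 × (58200 km) × (687/780)^(1/3) = 70290 km
d/d_R = (1.03 × 10⁵) / (70290) = 1.47
Since d/d_R > 1, the body is outside the Roche limit.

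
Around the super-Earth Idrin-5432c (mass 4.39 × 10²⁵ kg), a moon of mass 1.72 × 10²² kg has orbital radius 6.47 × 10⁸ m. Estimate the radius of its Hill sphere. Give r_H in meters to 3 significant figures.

3.28 × 10⁷ m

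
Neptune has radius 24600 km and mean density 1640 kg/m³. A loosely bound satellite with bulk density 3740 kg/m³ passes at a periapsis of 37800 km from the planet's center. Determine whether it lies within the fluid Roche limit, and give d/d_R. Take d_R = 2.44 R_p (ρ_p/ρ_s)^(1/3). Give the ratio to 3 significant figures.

inside; d/d_R ≈ 0.829

d_R = 2.44 × (24600 km) × (1640/3740)^(1/3) = 45600 km
d/d_R = (37800) / (45600) = 0.829
Since d/d_R < 1, the body is inside the Roche limit.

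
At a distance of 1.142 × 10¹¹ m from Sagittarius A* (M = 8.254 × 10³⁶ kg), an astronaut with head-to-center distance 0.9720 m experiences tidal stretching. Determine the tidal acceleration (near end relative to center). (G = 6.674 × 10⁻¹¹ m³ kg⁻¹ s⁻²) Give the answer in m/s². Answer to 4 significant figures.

7.190 × 10⁻⁷ m/s²

Δa = 2GMr/d³
   = 2 × (6.674 × 10⁻¹¹) × (8.254 × 10³⁶) × (0.9720) / (1.142 × 10¹¹)³
   = 7.190 × 10⁻⁷ m/s²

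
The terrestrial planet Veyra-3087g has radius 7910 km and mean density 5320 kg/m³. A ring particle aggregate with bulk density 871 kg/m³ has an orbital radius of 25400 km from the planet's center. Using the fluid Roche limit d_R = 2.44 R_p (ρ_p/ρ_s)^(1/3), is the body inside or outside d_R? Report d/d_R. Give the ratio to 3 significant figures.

inside; d/d_R ≈ 0.720

d_R = 2.44 × (7910 km) × (5320/871)^(1/3) = 35280 km
d/d_R = (25400) / (35280) = 0.720
Since d/d_R < 1, the body is inside the Roche limit.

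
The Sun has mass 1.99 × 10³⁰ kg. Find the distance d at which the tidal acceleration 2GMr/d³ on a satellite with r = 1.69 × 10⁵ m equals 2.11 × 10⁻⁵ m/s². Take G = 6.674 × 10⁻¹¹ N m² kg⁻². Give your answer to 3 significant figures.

1.29 × 10¹⁰ m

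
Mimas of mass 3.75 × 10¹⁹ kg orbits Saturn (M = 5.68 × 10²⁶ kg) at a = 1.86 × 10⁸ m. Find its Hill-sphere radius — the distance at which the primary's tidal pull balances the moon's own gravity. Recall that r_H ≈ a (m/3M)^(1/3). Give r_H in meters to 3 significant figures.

5.21 × 10⁵ m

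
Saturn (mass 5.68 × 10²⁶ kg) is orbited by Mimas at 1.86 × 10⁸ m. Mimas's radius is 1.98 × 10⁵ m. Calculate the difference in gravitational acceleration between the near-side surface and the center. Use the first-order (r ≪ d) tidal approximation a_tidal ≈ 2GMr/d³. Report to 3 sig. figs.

Δa = 2GMr/d³
   = 2 × (6.674 × 10⁻¹¹) × (5.68 × 10²⁶) × (1.98 × 10⁵) / (1.86 × 10⁸)³
   = 2.33 × 10⁻³ m/s²

2.33 × 10⁻³ m/s²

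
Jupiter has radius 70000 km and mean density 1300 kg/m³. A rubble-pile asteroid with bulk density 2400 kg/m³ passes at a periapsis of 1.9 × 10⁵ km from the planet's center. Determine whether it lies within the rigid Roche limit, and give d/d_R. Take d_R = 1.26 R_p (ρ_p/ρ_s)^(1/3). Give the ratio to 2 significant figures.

outside; d/d_R ≈ 2.6

d_R = 1.26 × (70000 km) × (1300/2400)^(1/3) = 71900 km
d/d_R = (1.9 × 10⁵) / (71900) = 2.6
Since d/d_R > 1, the body is outside the Roche limit.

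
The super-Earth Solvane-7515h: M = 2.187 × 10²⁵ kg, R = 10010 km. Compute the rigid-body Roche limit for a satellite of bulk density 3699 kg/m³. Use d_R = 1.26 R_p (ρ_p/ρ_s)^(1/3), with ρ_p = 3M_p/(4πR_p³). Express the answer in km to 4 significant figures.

ρ_p = 3M_p/(4πR_p³) = 3 × (2.187 × 10²⁵) / (4π × (1.001 × 10⁷ m)³) = 5205 kg/m³
d_R = 1.26 × 10010 km × (5205/3699)^(1/3)
    = 14130 km

14130 km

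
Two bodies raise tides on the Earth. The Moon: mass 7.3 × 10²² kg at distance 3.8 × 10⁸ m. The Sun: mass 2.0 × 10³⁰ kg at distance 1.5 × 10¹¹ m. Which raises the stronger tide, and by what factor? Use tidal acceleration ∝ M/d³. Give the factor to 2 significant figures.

Tidal stretch scales as M/d³; compute that for each body.
The Moon: (7.3 × 10²²) / (3.8 × 10⁸)³ = 1.330 × 10⁻³
The Sun: (2.0 × 10³⁰) / (1.5 × 10¹¹)³ = 5.926 × 10⁻⁴
Ratio (larger/smaller) = 2.2

The Moon, by a factor of ≈ 2.2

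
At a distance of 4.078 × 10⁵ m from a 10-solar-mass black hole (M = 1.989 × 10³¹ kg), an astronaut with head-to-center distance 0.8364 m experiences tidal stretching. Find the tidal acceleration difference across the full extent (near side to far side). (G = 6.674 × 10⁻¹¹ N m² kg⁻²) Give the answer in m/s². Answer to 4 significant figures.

6.549 × 10⁴ m/s²

Δa = 4GMr/d³
   = 4 × (6.674 × 10⁻¹¹) × (1.989 × 10³¹) × (0.8364) / (4.078 × 10⁵)³
   = 6.549 × 10⁴ m/s²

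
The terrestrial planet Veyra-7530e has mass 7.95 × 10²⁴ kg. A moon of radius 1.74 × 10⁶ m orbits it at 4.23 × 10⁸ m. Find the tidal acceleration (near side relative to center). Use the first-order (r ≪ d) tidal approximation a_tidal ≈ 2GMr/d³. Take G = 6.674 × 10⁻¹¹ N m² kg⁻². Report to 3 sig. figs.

2.44 × 10⁻⁵ m/s²

a_tidal = 2GMr/d³
        = 2 × (6.674 × 10⁻¹¹) × (7.95 × 10²⁴) × (1.74 × 10⁶) / (4.23 × 10⁸)³
        = 2.44 × 10⁻⁵ m/s²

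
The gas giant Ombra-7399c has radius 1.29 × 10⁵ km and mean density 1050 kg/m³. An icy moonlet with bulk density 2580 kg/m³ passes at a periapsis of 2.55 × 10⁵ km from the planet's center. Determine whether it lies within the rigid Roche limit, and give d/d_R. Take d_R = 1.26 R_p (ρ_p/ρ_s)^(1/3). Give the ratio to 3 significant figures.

d_R = 1.26 × (1.29 × 10⁵ km) × (1050/2580)^(1/3) = 1.205 × 10⁵ km
d/d_R = (2.55 × 10⁵) / (1.205 × 10⁵) = 2.12
Since d/d_R > 1, the body is outside the Roche limit.

outside; d/d_R ≈ 2.12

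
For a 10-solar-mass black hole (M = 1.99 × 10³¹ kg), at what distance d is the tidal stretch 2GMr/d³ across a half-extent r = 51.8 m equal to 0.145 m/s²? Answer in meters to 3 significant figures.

2GMr/d³ = a_tidal  ⇒  d = (2GMr / a_tidal)^(1/3)
d = (2 × 6.674×10⁻¹¹ × (1.99 × 10³¹) × (51.8) / (0.145))^(1/3)
  = 9.83 × 10⁷ m

9.83 × 10⁷ m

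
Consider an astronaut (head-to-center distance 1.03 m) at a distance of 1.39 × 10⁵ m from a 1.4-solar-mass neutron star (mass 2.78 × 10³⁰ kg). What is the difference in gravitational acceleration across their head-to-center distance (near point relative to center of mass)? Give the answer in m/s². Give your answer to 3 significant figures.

1.42 × 10⁵ m/s²

a_tidal = 2GMr/d³
        = 2 × (6.674 × 10⁻¹¹) × (2.78 × 10³⁰) × (1.03) / (1.39 × 10⁵)³
        = 1.42 × 10⁵ m/s²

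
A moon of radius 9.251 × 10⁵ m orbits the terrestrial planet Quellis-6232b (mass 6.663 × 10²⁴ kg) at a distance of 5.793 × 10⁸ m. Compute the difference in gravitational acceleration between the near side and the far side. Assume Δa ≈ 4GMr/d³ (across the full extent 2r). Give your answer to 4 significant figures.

8.464 × 10⁻⁶ m/s²

Near-to-far spans 2r, so the tidal difference is twice the near-to-center value: 4GMr/d³.
Δg = 4GMr/d³
   = 4 × (6.674 × 10⁻¹¹) × (6.663 × 10²⁴) × (9.251 × 10⁵) / (5.793 × 10⁸)³
   = 8.464 × 10⁻⁶ m/s²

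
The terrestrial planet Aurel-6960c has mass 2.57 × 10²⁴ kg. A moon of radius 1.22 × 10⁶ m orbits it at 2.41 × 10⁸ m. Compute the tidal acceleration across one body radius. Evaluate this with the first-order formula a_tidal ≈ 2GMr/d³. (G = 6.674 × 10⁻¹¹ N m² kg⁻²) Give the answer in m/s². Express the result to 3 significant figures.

2.99 × 10⁻⁵ m/s²

Δa = 2GMr/d³
   = 2 × (6.674 × 10⁻¹¹) × (2.57 × 10²⁴) × (1.22 × 10⁶) / (2.41 × 10⁸)³
   = 2.99 × 10⁻⁵ m/s²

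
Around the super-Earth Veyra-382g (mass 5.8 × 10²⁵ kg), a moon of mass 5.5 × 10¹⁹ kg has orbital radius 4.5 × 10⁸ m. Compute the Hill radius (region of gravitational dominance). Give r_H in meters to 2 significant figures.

r_H ≈ a (m/3M)^(1/3)
    = (4.5 × 10⁸) × (5.5 × 10¹⁹ / (3 × 5.8 × 10²⁵))^(1/3)
    = 3.1 × 10⁶ m

3.1 × 10⁶ m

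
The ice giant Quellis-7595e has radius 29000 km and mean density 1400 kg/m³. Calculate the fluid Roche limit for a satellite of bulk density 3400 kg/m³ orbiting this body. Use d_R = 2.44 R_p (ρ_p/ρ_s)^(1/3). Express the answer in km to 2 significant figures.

d_R = 2.44 × 29000 km × (1400/3400)^(1/3)
    = 53000 km

53000 km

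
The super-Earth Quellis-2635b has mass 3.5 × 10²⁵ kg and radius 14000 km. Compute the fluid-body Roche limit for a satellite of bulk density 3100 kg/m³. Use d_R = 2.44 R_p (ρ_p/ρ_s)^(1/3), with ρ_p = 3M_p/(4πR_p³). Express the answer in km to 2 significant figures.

34000 km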